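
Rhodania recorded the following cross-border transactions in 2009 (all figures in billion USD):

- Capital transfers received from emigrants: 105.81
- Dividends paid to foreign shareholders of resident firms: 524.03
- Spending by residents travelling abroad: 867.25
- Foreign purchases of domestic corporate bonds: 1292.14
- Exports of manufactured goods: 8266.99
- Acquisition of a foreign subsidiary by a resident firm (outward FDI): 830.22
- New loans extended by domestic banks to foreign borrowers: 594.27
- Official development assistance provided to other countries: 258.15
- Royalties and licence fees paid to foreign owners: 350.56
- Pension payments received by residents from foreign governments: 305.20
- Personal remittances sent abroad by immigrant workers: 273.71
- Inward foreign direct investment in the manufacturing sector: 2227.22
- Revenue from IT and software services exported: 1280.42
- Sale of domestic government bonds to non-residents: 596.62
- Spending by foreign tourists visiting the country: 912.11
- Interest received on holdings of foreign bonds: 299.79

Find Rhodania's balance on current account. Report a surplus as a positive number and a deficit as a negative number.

Goods: 8266.99
Services: 912.11 - 350.56 + 1280.42 - 867.25 = 974.72
Primary income: 299.79 - 524.03 = -224.24
Secondary income: 305.20 - 258.15 - 273.71 = -226.66
Current account = 8266.99 + 974.72 + (-224.24) + (-226.66) = 8790.81
(Excluded from the current account — capital account: capital transfers received from emigrants 105.81; financial account: foreign purchases of domestic corporate bonds 1292.14, acquisition of a foreign subsidiary by a resident firm (outward FDI) 830.22, new loans extended by domestic banks to foreign borrowers 594.27, inward foreign direct investment in the manufacturing sector 2227.22, sale of domestic government bonds to non-residents 596.62.)

8790.81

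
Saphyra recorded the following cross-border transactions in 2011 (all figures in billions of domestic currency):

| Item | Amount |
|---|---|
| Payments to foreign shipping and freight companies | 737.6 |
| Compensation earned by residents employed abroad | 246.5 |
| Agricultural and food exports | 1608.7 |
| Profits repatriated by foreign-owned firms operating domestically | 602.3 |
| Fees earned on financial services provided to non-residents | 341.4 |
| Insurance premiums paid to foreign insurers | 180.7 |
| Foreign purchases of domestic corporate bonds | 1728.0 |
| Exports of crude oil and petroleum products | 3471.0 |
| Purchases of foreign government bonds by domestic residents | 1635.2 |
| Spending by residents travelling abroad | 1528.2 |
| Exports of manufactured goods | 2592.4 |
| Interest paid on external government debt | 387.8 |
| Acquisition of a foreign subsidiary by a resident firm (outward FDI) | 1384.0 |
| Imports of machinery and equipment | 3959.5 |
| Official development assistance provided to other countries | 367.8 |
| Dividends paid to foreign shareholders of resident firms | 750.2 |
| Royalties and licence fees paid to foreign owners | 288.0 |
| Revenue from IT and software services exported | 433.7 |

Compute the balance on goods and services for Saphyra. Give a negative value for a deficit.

1753.2

Goods: 2592.4 - 3959.5 + 3471.0 + 1608.7 = 3712.6
Services: 341.4 + 433.7 - 1528.2 - 288.0 - 737.6 - 180.7 = -1959.4
Trade balance = 3712.6 + (-1959.4) = 1753.2
(Excluded from the trade balance — primary income: compensation earned by residents employed abroad 246.5, profits repatriated by foreign-owned firms operating domestically 602.3, interest paid on external government debt 387.8, dividends paid to foreign shareholders of resident firms 750.2; financial account: foreign purchases of domestic corporate bonds 1728.0, purchases of foreign government bonds by domestic residents 1635.2, acquisition of a foreign subsidiary by a resident firm (outward FDI) 1384.0; secondary income: official development assistance provided to other countries 367.8.)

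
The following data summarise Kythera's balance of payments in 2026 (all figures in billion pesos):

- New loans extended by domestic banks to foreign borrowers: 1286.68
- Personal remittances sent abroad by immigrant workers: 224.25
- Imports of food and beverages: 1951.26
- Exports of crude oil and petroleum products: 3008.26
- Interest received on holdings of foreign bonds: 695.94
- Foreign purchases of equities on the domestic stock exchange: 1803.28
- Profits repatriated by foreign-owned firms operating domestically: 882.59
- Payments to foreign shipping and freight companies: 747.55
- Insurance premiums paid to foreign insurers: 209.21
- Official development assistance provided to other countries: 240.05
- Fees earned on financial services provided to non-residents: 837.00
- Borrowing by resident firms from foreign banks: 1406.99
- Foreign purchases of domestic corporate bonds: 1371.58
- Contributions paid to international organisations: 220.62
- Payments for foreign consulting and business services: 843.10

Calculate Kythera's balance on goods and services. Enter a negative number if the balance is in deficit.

Goods: 3008.26 - 1951.26 = 1057.00
Services: -747.55 - 209.21 + 837.00 - 843.10 = -962.86
Trade balance = 1057.00 + (-962.86) = 94.14
(Excluded from the trade balance — financial account: new loans extended by domestic banks to foreign borrowers 1286.68, foreign purchases of equities on the domestic stock exchange 1803.28, borrowing by resident firms from foreign banks 1406.99, foreign purchases of domestic corporate bonds 1371.58; secondary income: personal remittances sent abroad by immigrant workers 224.25, official development assistance provided to other countries 240.05, contributions paid to international organisations 220.62; primary income: interest received on holdings of foreign bonds 695.94, profits repatriated by foreign-owned firms operating domestically 882.59.)

94.14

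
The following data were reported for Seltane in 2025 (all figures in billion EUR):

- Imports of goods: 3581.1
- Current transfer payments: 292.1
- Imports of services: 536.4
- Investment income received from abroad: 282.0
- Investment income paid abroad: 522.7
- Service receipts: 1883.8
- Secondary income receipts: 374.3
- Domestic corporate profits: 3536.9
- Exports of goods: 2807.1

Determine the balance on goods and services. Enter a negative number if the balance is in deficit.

Goods balance = 2807.1 - 3581.1 = -774.0
Services balance = 1883.8 - 536.4 = 1347.4
Trade balance (goods + services) = -774.0 + 1347.4 = 573.4

573.4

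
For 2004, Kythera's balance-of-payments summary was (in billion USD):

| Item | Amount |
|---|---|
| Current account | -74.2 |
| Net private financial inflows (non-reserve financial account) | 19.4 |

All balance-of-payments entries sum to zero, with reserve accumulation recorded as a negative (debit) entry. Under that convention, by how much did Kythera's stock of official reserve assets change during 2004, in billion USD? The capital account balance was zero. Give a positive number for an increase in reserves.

-54.8

Official reserve transactions balance = -((-74.2) + 19.4) = 54.8
An accumulation of reserves is recorded as a debit (negative entry), so the change in the stock of reserves is the negative of that balance.
Change in official reserves = -(54.8) = -54.8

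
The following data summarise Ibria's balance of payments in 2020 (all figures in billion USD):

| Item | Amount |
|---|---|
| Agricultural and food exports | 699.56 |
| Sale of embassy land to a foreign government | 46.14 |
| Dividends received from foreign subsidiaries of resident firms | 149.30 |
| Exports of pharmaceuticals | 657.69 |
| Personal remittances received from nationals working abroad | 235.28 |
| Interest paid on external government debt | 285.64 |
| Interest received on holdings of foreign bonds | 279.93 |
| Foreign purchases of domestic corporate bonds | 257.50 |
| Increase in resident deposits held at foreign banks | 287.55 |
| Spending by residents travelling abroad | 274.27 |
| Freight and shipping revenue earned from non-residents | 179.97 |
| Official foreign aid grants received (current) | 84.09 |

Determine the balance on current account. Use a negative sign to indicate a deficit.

1725.91

Goods: 699.56 + 657.69 = 1357.25
Services: 179.97 - 274.27 = -94.30
Primary income: 279.93 + 149.30 - 285.64 = 143.59
Secondary income: 84.09 + 235.28 = 319.37
Current account = 1357.25 + (-94.30) + 143.59 + 319.37 = 1725.91
(Excluded from the current account — capital account: sale of embassy land to a foreign government 46.14; financial account: foreign purchases of domestic corporate bonds 257.50, increase in resident deposits held at foreign banks 287.55.)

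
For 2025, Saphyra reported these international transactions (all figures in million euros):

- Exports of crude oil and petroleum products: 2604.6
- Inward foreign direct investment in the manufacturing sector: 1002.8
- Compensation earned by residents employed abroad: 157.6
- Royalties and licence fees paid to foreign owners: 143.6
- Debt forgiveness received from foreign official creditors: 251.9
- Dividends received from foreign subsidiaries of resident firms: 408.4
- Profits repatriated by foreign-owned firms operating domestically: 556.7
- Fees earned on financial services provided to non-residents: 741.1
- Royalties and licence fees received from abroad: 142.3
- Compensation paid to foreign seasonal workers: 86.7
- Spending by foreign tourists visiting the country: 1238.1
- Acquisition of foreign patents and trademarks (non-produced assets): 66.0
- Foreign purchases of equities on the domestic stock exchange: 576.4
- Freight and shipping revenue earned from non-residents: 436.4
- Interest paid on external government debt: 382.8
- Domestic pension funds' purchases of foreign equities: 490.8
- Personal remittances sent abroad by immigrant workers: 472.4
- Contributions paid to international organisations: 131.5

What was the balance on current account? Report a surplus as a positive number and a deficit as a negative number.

3954.8

Goods: 2604.6
Services: -143.6 + 1238.1 + 741.1 + 142.3 + 436.4 = 2414.3
Primary income: -382.8 - 556.7 + 157.6 - 86.7 + 408.4 = -460.2
Secondary income: -472.4 - 131.5 = -603.9
Current account = 2604.6 + 2414.3 + (-460.2) + (-603.9) = 3954.8
(Excluded from the current account — financial account: inward foreign direct investment in the manufacturing sector 1002.8, foreign purchases of equities on the domestic stock exchange 576.4, domestic pension funds' purchases of foreign equities 490.8; capital account: debt forgiveness received from foreign official creditors 251.9, acquisition of foreign patents and trademarks (non-produced assets) 66.0.)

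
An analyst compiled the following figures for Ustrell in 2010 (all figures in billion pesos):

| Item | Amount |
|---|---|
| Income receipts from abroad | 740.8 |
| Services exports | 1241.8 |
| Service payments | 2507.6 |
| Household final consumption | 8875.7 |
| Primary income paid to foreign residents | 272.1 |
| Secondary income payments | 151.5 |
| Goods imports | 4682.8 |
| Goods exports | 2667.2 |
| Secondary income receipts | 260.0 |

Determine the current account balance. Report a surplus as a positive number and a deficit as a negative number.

Goods balance = 2667.2 - 4682.8 = -2015.6
Services balance = 1241.8 - 2507.6 = -1265.8
Trade balance (goods + services) = -2015.6 + (-1265.8) = -3281.4
Net primary income = 740.8 - 272.1 = 468.7
Net secondary income = 260.0 - 151.5 = 108.5
Current account = -3281.4 + 468.7 + 108.5 = -2704.2

-2704.2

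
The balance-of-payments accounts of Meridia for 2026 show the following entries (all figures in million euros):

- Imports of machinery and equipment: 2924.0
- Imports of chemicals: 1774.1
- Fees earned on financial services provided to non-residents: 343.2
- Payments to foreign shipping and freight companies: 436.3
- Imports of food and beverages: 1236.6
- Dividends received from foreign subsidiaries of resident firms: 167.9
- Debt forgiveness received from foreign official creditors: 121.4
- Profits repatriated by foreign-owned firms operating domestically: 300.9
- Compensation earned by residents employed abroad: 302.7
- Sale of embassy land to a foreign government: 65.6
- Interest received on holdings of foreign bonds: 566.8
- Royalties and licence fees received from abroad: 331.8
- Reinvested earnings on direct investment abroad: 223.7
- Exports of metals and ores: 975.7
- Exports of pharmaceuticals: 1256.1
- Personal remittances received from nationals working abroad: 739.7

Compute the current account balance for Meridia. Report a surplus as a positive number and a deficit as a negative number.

-1764.3

Goods: 975.7 + 1256.1 - 1774.1 - 2924.0 - 1236.6 = -3702.9
Services: 343.2 + 331.8 - 436.3 = 238.7
Primary income: 223.7 + 167.9 + 566.8 - 300.9 + 302.7 = 960.2
Secondary income: 739.7
Current account = (-3702.9) + 238.7 + 960.2 + 739.7 = -1764.3
(Excluded from the current account — capital account: debt forgiveness received from foreign official creditors 121.4, sale of embassy land to a foreign government 65.6.)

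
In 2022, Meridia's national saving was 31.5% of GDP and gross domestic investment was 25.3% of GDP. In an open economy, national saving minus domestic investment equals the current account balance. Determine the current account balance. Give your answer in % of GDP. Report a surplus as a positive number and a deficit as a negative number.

CA = S - I = 31.5 - 25.3 = 6.2

6.2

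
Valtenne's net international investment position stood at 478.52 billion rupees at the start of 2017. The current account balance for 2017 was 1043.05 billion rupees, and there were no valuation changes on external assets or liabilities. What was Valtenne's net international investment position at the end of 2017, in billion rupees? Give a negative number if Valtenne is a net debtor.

With no valuation effects, change in NIIP = current account = 1043.05
End-of-year NIIP = 478.52 + 1043.05 = 1521.57

1521.57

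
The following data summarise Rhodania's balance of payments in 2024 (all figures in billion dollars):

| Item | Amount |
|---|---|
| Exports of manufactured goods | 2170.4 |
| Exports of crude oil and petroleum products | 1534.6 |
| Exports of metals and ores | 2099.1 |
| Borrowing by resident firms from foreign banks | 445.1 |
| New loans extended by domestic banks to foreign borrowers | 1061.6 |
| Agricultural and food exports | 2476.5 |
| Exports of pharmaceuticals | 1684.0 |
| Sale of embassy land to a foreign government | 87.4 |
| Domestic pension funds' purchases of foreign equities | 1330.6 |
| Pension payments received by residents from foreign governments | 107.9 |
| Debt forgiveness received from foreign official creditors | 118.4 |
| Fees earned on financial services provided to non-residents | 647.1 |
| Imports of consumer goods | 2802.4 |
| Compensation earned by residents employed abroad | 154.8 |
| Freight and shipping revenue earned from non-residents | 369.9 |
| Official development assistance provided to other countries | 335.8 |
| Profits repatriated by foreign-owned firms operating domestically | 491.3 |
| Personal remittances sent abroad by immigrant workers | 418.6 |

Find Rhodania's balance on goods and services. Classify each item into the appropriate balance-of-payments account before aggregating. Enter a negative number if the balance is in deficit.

Goods: 2099.1 + 1534.6 + 2170.4 - 2802.4 + 2476.5 + 1684.0 = 7162.2
Services: 647.1 + 369.9 = 1017.0
Trade balance = 7162.2 + 1017.0 = 8179.2
(Excluded from the trade balance — financial account: borrowing by resident firms from foreign banks 445.1, new loans extended by domestic banks to foreign borrowers 1061.6, domestic pension funds' purchases of foreign equities 1330.6; capital account: sale of embassy land to a foreign government 87.4, debt forgiveness received from foreign official creditors 118.4; secondary income: pension payments received by residents from foreign governments 107.9, official development assistance provided to other countries 335.8, personal remittances sent abroad by immigrant workers 418.6; primary income: compensation earned by residents employed abroad 154.8, profits repatriated by foreign-owned firms operating domestically 491.3.)

8179.2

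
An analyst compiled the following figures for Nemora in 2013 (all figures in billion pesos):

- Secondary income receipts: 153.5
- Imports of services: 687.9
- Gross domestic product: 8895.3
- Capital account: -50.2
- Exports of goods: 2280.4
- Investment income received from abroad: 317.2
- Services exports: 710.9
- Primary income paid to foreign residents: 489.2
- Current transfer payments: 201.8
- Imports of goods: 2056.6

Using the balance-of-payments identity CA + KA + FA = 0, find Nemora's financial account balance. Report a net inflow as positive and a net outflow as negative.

Goods balance = 2280.4 - 2056.6 = 223.8
Services balance = 710.9 - 687.9 = 23.0
Trade balance (goods + services) = 223.8 + 23.0 = 246.8
Net primary income = 317.2 - 489.2 = -172.0
Net secondary income = 153.5 - 201.8 = -48.3
Current account = 246.8 + (-172.0) + (-48.3) = 26.5
Financial account = -(26.5 + (-50.2)) = 23.7

23.7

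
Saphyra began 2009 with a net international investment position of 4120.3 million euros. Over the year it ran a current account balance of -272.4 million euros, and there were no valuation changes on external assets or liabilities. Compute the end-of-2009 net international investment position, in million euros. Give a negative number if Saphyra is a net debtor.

With no valuation effects, change in NIIP = current account = -272.4
End-of-year NIIP = 4120.3 + (-272.4) = 3847.9

3847.9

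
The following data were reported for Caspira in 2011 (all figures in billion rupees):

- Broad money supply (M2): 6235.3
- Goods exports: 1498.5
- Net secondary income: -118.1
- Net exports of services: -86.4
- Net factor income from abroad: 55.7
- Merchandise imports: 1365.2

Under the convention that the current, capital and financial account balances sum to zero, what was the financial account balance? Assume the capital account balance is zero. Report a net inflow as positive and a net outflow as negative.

15.5

Goods balance = 1498.5 - 1365.2 = 133.3
Services balance = -86.4
Trade balance (goods + services) = 133.3 + (-86.4) = 46.9
Net primary income = 55.7
Net secondary income = -118.1
Current account = 46.9 + 55.7 + (-118.1) = -15.5
Financial account = -(-15.5) = 15.5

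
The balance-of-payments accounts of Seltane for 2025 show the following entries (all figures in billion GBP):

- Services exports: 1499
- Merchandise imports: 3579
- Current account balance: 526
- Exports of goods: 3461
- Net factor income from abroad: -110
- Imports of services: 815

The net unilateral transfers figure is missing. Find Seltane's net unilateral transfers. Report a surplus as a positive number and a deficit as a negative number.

70

Current account = goods balance + services balance + net primary income + net secondary income
Sum of the known components = 456
Net unilateral transfers = CA - (known components) = 526 - 456 = 70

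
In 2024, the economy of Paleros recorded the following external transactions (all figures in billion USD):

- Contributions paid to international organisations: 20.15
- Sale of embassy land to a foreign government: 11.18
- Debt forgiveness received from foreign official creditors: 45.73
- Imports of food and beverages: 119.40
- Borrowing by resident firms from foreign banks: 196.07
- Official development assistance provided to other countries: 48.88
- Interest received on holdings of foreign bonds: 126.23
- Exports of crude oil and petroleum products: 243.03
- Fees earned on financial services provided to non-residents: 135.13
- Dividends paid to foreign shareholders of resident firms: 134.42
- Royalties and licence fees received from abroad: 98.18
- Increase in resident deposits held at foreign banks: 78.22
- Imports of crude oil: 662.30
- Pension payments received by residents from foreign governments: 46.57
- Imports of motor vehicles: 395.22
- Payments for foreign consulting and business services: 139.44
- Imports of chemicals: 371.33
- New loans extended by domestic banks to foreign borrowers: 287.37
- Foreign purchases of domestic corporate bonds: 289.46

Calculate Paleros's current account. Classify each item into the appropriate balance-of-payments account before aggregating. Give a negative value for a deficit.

Goods: -662.30 - 371.33 - 119.40 - 395.22 + 243.03 = -1305.22
Services: -139.44 + 98.18 + 135.13 = 93.87
Primary income: -134.42 + 126.23 = -8.19
Secondary income: -48.88 + 46.57 - 20.15 = -22.46
Current account = (-1305.22) + 93.87 + (-8.19) + (-22.46) = -1242.00
(Excluded from the current account — capital account: sale of embassy land to a foreign government 11.18, debt forgiveness received from foreign official creditors 45.73; financial account: borrowing by resident firms from foreign banks 196.07, increase in resident deposits held at foreign banks 78.22, new loans extended by domestic banks to foreign borrowers 287.37, foreign purchases of domestic corporate bonds 289.46.)

-1242.00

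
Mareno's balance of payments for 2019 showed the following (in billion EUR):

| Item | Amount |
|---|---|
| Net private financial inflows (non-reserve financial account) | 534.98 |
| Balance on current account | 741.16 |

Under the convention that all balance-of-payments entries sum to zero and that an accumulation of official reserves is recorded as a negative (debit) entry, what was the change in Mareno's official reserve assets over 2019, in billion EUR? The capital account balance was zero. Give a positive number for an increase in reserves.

Official reserve transactions balance = -(741.16 + 534.98) = -1276.14
An accumulation of reserves is recorded as a debit (negative entry), so the change in the stock of reserves is the negative of that balance.
Change in official reserves = -(-1276.14) = 1276.14

1276.14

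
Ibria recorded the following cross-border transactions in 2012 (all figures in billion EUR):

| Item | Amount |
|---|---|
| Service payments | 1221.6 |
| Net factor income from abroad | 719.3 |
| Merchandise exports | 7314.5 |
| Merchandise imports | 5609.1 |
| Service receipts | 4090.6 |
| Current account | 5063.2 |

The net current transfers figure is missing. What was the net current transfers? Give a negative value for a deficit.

Current account = goods balance + services balance + net primary income + net secondary income
Sum of the known components = 5293.7
Net current transfers = CA - (known components) = 5063.2 - 5293.7 = -230.5

-230.5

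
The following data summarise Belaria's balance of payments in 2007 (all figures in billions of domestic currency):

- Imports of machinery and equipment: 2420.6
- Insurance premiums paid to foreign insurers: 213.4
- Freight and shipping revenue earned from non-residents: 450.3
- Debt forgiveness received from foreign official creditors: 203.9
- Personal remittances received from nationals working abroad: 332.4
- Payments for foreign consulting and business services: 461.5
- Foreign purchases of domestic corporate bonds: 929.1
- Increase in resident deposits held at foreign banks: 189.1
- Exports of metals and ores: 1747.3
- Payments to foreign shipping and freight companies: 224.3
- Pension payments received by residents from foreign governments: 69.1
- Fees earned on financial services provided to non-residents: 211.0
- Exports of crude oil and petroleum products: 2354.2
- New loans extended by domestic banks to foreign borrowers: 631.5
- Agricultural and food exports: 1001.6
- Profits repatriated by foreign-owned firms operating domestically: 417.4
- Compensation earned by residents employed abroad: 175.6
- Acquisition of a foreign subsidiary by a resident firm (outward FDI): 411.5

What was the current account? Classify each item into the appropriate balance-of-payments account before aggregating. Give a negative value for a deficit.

2604.3

Goods: 1001.6 + 2354.2 - 2420.6 + 1747.3 = 2682.5
Services: -224.3 - 213.4 + 450.3 - 461.5 + 211.0 = -237.9
Primary income: -417.4 + 175.6 = -241.8
Secondary income: 332.4 + 69.1 = 401.5
Current account = 2682.5 + (-237.9) + (-241.8) + 401.5 = 2604.3
(Excluded from the current account — capital account: debt forgiveness received from foreign official creditors 203.9; financial account: foreign purchases of domestic corporate bonds 929.1, increase in resident deposits held at foreign banks 189.1, new loans extended by domestic banks to foreign borrowers 631.5, acquisition of a foreign subsidiary by a resident firm (outward FDI) 411.5.)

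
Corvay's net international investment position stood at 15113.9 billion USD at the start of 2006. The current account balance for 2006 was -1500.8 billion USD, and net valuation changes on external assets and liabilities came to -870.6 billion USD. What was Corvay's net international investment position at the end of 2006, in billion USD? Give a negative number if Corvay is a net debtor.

Change in NIIP = current account + net valuation change = -1500.8 + (-870.6) = -2371.4
End-of-year NIIP = 15113.9 + (-2371.4) = 12742.5

12742.5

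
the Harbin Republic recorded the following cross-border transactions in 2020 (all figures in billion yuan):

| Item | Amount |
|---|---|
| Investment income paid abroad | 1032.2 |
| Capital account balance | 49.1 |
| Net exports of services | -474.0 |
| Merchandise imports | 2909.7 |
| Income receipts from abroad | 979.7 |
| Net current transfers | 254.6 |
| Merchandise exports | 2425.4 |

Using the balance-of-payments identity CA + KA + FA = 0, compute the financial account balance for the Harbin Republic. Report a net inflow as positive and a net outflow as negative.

707.1

Goods balance = 2425.4 - 2909.7 = -484.3
Services balance = -474.0
Trade balance (goods + services) = -484.3 + (-474.0) = -958.3
Net primary income = 979.7 - 1032.2 = -52.5
Net secondary income = 254.6
Current account = -958.3 + (-52.5) + 254.6 = -756.2
Financial account = -(-756.2 + 49.1) = 707.1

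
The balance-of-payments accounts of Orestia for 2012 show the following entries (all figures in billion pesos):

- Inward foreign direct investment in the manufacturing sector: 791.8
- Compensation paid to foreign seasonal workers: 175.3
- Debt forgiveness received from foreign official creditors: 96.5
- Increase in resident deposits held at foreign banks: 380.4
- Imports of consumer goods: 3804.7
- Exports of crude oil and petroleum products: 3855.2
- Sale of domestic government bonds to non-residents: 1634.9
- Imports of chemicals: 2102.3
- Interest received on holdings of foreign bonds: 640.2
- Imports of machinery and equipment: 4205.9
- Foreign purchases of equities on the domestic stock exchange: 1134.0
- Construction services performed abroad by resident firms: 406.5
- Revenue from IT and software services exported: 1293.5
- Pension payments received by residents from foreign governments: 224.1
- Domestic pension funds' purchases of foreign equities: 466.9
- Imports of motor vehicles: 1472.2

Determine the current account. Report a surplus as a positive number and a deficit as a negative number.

Goods: -2102.3 - 3804.7 + 3855.2 - 4205.9 - 1472.2 = -7729.9
Services: 1293.5 + 406.5 = 1700.0
Primary income: -175.3 + 640.2 = 464.9
Secondary income: 224.1
Current account = (-7729.9) + 1700.0 + 464.9 + 224.1 = -5340.9
(Excluded from the current account — financial account: inward foreign direct investment in the manufacturing sector 791.8, increase in resident deposits held at foreign banks 380.4, sale of domestic government bonds to non-residents 1634.9, foreign purchases of equities on the domestic stock exchange 1134.0, domestic pension funds' purchases of foreign equities 466.9; capital account: debt forgiveness received from foreign official creditors 96.5.)

-5340.9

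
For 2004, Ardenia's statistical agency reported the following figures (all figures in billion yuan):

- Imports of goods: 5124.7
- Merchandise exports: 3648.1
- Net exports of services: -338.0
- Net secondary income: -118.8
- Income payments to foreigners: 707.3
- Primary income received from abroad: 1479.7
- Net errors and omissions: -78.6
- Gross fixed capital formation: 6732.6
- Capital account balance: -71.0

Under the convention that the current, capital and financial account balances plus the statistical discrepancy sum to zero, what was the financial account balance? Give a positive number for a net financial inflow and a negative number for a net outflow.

1310.6

Goods balance = 3648.1 - 5124.7 = -1476.6
Services balance = -338.0
Trade balance (goods + services) = -1476.6 + (-338.0) = -1814.6
Net primary income = 1479.7 - 707.3 = 772.4
Net secondary income = -118.8
Current account = -1814.6 + 772.4 + (-118.8) = -1161.0
Financial account = -(-1161.0 + (-71.0) + (-78.6)) = 1310.6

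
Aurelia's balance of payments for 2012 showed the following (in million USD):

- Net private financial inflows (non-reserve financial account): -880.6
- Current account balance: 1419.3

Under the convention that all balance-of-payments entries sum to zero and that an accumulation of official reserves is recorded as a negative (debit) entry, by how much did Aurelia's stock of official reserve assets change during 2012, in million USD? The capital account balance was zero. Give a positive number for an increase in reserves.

Official reserve transactions balance = -(1419.3 + (-880.6)) = -538.7
An accumulation of reserves is recorded as a debit (negative entry), so the change in the stock of reserves is the negative of that balance.
Change in official reserves = -(-538.7) = 538.7

538.7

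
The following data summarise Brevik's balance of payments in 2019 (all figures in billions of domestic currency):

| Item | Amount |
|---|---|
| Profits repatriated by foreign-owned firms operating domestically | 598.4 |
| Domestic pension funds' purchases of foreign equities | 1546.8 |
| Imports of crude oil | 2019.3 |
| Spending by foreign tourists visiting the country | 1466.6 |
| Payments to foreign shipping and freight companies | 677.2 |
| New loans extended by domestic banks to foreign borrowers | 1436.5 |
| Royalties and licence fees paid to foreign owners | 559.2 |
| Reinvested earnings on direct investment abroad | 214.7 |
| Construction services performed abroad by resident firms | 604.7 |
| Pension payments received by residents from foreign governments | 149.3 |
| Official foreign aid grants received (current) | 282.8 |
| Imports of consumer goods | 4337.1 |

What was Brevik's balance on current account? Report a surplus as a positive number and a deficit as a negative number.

Goods: -2019.3 - 4337.1 = -6356.4
Services: 1466.6 - 559.2 + 604.7 - 677.2 = 834.9
Primary income: -598.4 + 214.7 = -383.7
Secondary income: 282.8 + 149.3 = 432.1
Current account = (-6356.4) + 834.9 + (-383.7) + 432.1 = -5473.1
(Excluded from the current account — financial account: domestic pension funds' purchases of foreign equities 1546.8, new loans extended by domestic banks to foreign borrowers 1436.5.)

-5473.1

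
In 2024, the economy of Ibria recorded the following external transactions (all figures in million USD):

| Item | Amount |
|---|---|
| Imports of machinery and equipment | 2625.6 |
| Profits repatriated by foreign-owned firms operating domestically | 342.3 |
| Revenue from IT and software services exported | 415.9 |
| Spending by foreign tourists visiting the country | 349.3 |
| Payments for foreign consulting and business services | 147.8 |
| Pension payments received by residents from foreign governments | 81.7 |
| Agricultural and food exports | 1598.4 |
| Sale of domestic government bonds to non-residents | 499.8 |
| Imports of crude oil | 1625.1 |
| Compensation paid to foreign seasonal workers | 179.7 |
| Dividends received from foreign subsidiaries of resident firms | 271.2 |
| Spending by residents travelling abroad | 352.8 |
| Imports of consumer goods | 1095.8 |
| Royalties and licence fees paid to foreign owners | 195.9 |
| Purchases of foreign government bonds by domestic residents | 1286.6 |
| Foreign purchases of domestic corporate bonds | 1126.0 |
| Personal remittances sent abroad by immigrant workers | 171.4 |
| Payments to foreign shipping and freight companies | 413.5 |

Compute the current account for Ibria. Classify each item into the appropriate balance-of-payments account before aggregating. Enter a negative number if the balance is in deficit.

Goods: -1095.8 - 1625.1 + 1598.4 - 2625.6 = -3748.1
Services: -352.8 - 413.5 + 415.9 - 147.8 - 195.9 + 349.3 = -344.8
Primary income: 271.2 - 179.7 - 342.3 = -250.8
Secondary income: -171.4 + 81.7 = -89.7
Current account = (-3748.1) + (-344.8) + (-250.8) + (-89.7) = -4433.4
(Excluded from the current account — financial account: sale of domestic government bonds to non-residents 499.8, purchases of foreign government bonds by domestic residents 1286.6, foreign purchases of domestic corporate bonds 1126.0.)

-4433.4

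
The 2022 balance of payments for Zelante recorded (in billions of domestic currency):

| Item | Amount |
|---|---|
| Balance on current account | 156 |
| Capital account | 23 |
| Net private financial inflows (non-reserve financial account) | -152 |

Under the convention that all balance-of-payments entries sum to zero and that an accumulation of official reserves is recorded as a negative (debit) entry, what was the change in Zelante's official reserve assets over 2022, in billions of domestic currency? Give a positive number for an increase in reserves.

Official reserve transactions balance = -(156 + 23 + (-152)) = -27
An accumulation of reserves is recorded as a debit (negative entry), so the change in the stock of reserves is the negative of that balance.
Change in official reserves = -(-27) = 27

27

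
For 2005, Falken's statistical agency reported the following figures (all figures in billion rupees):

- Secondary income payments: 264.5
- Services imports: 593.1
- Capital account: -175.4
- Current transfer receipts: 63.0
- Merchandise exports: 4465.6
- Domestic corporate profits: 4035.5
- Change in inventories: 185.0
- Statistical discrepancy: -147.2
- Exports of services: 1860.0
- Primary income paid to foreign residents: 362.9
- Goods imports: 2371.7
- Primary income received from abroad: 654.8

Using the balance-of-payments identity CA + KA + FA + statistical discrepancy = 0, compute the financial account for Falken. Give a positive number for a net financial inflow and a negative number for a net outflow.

Goods balance = 4465.6 - 2371.7 = 2093.9
Services balance = 1860.0 - 593.1 = 1266.9
Trade balance (goods + services) = 2093.9 + 1266.9 = 3360.8
Net primary income = 654.8 - 362.9 = 291.9
Net secondary income = 63.0 - 264.5 = -201.5
Current account = 3360.8 + 291.9 + (-201.5) = 3451.2
Financial account = -(3451.2 + (-175.4) + (-147.2)) = -3128.6

-3128.6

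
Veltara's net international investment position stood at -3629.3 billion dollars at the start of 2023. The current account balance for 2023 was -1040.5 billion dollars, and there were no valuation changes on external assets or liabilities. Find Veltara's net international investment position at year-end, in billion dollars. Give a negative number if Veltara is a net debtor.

With no valuation effects, change in NIIP = current account = -1040.5
End-of-year NIIP = -3629.3 + (-1040.5) = -4669.8

-4669.8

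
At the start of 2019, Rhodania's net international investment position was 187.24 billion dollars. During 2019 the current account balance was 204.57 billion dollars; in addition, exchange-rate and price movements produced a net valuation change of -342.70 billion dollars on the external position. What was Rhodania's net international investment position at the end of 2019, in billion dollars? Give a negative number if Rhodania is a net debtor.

49.11

Change in NIIP = current account + net valuation change = 204.57 + (-342.70) = -138.13
End-of-year NIIP = 187.24 + (-138.13) = 49.11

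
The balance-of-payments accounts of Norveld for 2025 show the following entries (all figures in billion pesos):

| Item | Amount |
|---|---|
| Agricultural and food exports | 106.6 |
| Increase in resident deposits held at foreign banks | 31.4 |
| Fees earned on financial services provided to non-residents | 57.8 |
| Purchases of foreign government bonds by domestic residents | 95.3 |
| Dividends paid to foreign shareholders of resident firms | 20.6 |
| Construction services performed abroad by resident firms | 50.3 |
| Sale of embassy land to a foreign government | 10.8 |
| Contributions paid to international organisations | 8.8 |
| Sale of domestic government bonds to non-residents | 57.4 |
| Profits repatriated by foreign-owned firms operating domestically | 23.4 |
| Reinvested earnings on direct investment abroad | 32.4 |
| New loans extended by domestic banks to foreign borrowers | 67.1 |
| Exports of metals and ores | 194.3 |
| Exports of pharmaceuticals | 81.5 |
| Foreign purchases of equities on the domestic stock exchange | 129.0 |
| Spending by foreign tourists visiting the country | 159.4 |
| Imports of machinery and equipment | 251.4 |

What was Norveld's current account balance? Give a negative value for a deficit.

378.1

Goods: -251.4 + 106.6 + 81.5 + 194.3 = 131.0
Services: 57.8 + 50.3 + 159.4 = 267.5
Primary income: -20.6 - 23.4 + 32.4 = -11.6
Secondary income: -8.8
Current account = 131.0 + 267.5 + (-11.6) + (-8.8) = 378.1
(Excluded from the current account — financial account: increase in resident deposits held at foreign banks 31.4, purchases of foreign government bonds by domestic residents 95.3, sale of domestic government bonds to non-residents 57.4, new loans extended by domestic banks to foreign borrowers 67.1, foreign purchases of equities on the domestic stock exchange 129.0; capital account: sale of embassy land to a foreign government 10.8.)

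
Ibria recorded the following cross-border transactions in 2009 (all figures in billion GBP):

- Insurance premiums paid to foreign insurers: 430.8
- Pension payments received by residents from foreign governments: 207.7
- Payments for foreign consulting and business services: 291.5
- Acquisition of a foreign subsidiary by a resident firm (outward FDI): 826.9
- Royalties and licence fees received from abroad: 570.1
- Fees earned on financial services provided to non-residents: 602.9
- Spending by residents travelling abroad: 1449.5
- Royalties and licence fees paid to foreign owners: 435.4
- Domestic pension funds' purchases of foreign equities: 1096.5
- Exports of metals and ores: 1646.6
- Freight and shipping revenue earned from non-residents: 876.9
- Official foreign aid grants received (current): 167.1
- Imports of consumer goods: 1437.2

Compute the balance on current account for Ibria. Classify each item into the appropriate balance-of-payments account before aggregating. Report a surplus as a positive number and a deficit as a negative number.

Goods: 1646.6 - 1437.2 = 209.4
Services: 602.9 - 1449.5 + 876.9 - 435.4 - 430.8 + 570.1 - 291.5 = -557.3
Secondary income: 207.7 + 167.1 = 374.8
Current account = 209.4 + (-557.3) + 374.8 = 26.9
(Excluded from the current account — financial account: acquisition of a foreign subsidiary by a resident firm (outward FDI) 826.9, domestic pension funds' purchases of foreign equities 1096.5.)

26.9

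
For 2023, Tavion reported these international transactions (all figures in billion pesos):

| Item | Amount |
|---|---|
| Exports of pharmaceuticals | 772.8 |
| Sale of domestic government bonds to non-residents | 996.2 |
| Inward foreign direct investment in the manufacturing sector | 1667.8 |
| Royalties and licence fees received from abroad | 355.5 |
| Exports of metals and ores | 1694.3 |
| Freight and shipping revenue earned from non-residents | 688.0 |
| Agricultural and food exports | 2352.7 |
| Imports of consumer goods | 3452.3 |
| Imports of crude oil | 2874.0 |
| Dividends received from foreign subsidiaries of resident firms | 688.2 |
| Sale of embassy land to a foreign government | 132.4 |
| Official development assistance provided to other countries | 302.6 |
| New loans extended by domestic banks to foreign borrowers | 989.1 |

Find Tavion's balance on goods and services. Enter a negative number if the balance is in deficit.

-463.0

Goods: 2352.7 - 3452.3 + 772.8 - 2874.0 + 1694.3 = -1506.5
Services: 688.0 + 355.5 = 1043.5
Trade balance = -1506.5 + 1043.5 = -463.0
(Excluded from the trade balance — financial account: sale of domestic government bonds to non-residents 996.2, inward foreign direct investment in the manufacturing sector 1667.8, new loans extended by domestic banks to foreign borrowers 989.1; primary income: dividends received from foreign subsidiaries of resident firms 688.2; capital account: sale of embassy land to a foreign government 132.4; secondary income: official development assistance provided to other countries 302.6.)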